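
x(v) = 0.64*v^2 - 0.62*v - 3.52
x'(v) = 1.28*v - 0.62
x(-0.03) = -3.50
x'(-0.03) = -0.66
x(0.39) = -3.66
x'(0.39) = -0.12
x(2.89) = 0.03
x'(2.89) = 3.08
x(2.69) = -0.56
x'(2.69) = 2.82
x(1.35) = -3.19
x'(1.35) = 1.11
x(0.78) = -3.61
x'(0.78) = 0.38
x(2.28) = -1.61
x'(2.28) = 2.30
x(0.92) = -3.55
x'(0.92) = 0.56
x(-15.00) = 149.78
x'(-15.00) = -19.82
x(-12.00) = 96.08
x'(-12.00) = -15.98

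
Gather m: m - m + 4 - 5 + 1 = 0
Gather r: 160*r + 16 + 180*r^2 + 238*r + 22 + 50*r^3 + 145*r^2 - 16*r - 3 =50*r^3 + 325*r^2 + 382*r + 35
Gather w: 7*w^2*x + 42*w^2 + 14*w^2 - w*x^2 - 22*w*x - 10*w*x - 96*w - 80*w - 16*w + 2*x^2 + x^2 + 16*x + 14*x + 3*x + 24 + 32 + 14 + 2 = w^2*(7*x + 56) + w*(-x^2 - 32*x - 192) + 3*x^2 + 33*x + 72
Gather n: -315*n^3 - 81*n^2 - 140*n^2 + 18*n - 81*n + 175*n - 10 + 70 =-315*n^3 - 221*n^2 + 112*n + 60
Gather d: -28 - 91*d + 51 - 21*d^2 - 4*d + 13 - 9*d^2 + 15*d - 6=-30*d^2 - 80*d + 30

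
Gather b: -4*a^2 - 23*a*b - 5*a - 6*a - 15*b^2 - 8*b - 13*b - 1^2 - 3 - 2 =-4*a^2 - 11*a - 15*b^2 + b*(-23*a - 21) - 6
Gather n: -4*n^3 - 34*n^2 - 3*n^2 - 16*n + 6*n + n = -4*n^3 - 37*n^2 - 9*n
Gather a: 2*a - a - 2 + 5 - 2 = a + 1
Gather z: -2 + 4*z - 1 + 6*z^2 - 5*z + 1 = 6*z^2 - z - 2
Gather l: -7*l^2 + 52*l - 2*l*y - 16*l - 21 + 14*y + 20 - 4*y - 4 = -7*l^2 + l*(36 - 2*y) + 10*y - 5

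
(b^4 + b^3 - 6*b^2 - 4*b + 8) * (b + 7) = b^5 + 8*b^4 + b^3 - 46*b^2 - 20*b + 56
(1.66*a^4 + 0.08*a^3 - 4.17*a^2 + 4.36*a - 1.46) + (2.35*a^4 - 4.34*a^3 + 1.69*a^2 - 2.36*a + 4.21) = 4.01*a^4 - 4.26*a^3 - 2.48*a^2 + 2.0*a + 2.75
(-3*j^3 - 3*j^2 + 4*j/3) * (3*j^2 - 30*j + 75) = -9*j^5 + 81*j^4 - 131*j^3 - 265*j^2 + 100*j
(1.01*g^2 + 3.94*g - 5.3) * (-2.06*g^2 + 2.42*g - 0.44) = -2.0806*g^4 - 5.6722*g^3 + 20.0084*g^2 - 14.5596*g + 2.332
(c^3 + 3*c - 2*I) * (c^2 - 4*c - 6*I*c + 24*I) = c^5 - 4*c^4 - 6*I*c^4 + 3*c^3 + 24*I*c^3 - 12*c^2 - 20*I*c^2 - 12*c + 80*I*c + 48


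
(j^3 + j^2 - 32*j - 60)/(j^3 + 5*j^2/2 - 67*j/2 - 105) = 2*(j + 2)/(2*j + 7)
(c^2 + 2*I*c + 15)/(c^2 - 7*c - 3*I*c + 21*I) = (c + 5*I)/(c - 7)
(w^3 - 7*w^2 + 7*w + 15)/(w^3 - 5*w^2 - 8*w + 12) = (w^3 - 7*w^2 + 7*w + 15)/(w^3 - 5*w^2 - 8*w + 12)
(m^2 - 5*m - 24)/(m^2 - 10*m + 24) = (m^2 - 5*m - 24)/(m^2 - 10*m + 24)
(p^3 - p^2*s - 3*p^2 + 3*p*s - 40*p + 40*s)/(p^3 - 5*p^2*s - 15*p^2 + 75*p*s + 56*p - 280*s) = (p^2 - p*s + 5*p - 5*s)/(p^2 - 5*p*s - 7*p + 35*s)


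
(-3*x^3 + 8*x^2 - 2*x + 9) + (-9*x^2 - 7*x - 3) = -3*x^3 - x^2 - 9*x + 6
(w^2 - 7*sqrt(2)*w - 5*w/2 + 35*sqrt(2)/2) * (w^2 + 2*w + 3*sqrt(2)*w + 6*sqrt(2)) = w^4 - 4*sqrt(2)*w^3 - w^3/2 - 47*w^2 + 2*sqrt(2)*w^2 + 21*w + 20*sqrt(2)*w + 210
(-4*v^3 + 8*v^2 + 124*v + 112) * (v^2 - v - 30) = -4*v^5 + 12*v^4 + 236*v^3 - 252*v^2 - 3832*v - 3360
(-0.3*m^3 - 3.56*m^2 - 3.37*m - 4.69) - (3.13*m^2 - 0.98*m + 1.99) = -0.3*m^3 - 6.69*m^2 - 2.39*m - 6.68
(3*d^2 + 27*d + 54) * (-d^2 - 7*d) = -3*d^4 - 48*d^3 - 243*d^2 - 378*d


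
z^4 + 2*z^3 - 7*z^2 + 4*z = z*(z - 1)^2*(z + 4)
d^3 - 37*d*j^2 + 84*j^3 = (d - 4*j)*(d - 3*j)*(d + 7*j)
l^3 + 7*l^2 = l^2*(l + 7)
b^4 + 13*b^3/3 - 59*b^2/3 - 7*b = b*(b - 3)*(b + 1/3)*(b + 7)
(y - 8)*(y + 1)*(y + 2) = y^3 - 5*y^2 - 22*y - 16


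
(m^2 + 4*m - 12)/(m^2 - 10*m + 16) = (m + 6)/(m - 8)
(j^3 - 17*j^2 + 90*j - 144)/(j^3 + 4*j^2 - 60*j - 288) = (j^2 - 9*j + 18)/(j^2 + 12*j + 36)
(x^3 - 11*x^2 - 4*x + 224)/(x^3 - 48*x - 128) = (x - 7)/(x + 4)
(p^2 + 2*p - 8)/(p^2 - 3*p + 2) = (p + 4)/(p - 1)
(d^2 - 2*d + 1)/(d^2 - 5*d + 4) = (d - 1)/(d - 4)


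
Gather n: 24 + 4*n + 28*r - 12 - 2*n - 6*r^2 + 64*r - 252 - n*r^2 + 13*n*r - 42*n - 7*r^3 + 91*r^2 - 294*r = n*(-r^2 + 13*r - 40) - 7*r^3 + 85*r^2 - 202*r - 240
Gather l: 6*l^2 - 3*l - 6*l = 6*l^2 - 9*l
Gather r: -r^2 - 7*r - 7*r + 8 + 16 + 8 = -r^2 - 14*r + 32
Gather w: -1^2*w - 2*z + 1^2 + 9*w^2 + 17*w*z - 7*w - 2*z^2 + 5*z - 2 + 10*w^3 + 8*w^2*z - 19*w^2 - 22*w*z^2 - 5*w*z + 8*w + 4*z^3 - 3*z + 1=10*w^3 + w^2*(8*z - 10) + w*(-22*z^2 + 12*z) + 4*z^3 - 2*z^2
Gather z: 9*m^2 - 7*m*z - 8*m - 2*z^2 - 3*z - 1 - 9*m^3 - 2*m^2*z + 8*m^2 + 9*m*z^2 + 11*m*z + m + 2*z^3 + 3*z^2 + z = -9*m^3 + 17*m^2 - 7*m + 2*z^3 + z^2*(9*m + 1) + z*(-2*m^2 + 4*m - 2) - 1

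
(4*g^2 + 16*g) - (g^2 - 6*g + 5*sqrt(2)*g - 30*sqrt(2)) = 3*g^2 - 5*sqrt(2)*g + 22*g + 30*sqrt(2)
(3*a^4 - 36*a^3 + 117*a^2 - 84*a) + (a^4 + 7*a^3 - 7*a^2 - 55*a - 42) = 4*a^4 - 29*a^3 + 110*a^2 - 139*a - 42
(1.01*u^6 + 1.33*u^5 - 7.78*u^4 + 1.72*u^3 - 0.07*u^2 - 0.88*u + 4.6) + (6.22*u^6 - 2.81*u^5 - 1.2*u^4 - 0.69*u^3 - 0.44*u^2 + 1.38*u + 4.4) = 7.23*u^6 - 1.48*u^5 - 8.98*u^4 + 1.03*u^3 - 0.51*u^2 + 0.5*u + 9.0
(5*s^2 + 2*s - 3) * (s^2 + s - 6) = 5*s^4 + 7*s^3 - 31*s^2 - 15*s + 18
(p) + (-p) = 0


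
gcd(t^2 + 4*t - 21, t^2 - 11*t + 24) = t - 3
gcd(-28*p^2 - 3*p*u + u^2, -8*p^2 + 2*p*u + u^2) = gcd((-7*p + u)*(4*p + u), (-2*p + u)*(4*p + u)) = 4*p + u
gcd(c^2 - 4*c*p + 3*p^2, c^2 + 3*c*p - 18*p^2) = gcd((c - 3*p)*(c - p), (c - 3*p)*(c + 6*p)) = -c + 3*p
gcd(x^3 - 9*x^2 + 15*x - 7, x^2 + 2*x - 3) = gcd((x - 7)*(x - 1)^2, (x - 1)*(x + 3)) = x - 1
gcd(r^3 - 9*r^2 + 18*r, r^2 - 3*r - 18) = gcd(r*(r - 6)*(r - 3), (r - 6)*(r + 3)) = r - 6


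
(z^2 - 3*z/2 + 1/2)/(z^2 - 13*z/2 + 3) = (z - 1)/(z - 6)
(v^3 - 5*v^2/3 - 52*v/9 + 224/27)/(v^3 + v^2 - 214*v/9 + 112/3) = (9*v^2 + 9*v - 28)/(3*(3*v^2 + 11*v - 42))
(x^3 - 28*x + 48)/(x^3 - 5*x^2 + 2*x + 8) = (x + 6)/(x + 1)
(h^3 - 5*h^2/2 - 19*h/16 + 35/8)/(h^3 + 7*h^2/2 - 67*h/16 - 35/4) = (h - 2)/(h + 4)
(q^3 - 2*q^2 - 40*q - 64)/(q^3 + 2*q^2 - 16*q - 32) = (q - 8)/(q - 4)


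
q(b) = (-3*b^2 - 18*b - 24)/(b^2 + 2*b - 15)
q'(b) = (-6*b - 18)/(b^2 + 2*b - 15) + (-2*b - 2)*(-3*b^2 - 18*b - 24)/(b^2 + 2*b - 15)^2 = 6*(2*b^2 + 23*b + 53)/(b^4 + 4*b^3 - 26*b^2 - 60*b + 225)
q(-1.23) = 0.40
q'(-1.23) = 0.65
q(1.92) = 9.32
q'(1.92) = 11.23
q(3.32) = -43.88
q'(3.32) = 128.16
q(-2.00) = 0.00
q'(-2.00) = 0.40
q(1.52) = 6.04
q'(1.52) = 5.97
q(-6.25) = -2.48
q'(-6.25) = -0.57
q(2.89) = 116.46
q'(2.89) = 1084.69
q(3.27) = -51.48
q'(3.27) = 180.02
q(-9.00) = -2.19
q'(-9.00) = 0.02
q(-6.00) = -2.67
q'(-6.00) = -0.96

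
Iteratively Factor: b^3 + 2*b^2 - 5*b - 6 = (b + 1)*(b^2 + b - 6) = (b - 2)*(b + 1)*(b + 3)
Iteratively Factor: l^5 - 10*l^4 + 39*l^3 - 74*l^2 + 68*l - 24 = (l - 2)*(l^4 - 8*l^3 + 23*l^2 - 28*l + 12) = (l - 2)*(l - 1)*(l^3 - 7*l^2 + 16*l - 12) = (l - 2)^2*(l - 1)*(l^2 - 5*l + 6) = (l - 2)^3*(l - 1)*(l - 3)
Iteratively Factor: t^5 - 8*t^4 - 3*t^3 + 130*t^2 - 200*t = (t)*(t^4 - 8*t^3 - 3*t^2 + 130*t - 200) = t*(t - 5)*(t^3 - 3*t^2 - 18*t + 40) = t*(t - 5)*(t + 4)*(t^2 - 7*t + 10) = t*(t - 5)^2*(t + 4)*(t - 2)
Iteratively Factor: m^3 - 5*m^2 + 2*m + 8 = (m + 1)*(m^2 - 6*m + 8) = (m - 2)*(m + 1)*(m - 4)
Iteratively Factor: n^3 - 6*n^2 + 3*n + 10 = (n - 5)*(n^2 - n - 2) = (n - 5)*(n + 1)*(n - 2)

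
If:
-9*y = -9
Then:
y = 1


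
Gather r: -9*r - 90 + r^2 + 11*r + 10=r^2 + 2*r - 80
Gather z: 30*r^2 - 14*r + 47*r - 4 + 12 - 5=30*r^2 + 33*r + 3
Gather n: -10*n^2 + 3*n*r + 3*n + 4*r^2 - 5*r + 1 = -10*n^2 + n*(3*r + 3) + 4*r^2 - 5*r + 1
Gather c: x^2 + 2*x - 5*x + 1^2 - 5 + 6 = x^2 - 3*x + 2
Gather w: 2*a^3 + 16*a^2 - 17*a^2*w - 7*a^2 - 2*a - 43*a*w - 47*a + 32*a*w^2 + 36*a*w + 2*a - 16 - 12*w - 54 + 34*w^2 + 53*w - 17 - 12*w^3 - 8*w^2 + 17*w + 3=2*a^3 + 9*a^2 - 47*a - 12*w^3 + w^2*(32*a + 26) + w*(-17*a^2 - 7*a + 58) - 84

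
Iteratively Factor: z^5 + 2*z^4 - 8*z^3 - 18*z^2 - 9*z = (z + 1)*(z^4 + z^3 - 9*z^2 - 9*z) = (z + 1)*(z + 3)*(z^3 - 2*z^2 - 3*z) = (z + 1)^2*(z + 3)*(z^2 - 3*z) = (z - 3)*(z + 1)^2*(z + 3)*(z)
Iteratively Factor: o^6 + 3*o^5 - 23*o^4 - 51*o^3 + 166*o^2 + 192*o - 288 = (o + 2)*(o^5 + o^4 - 25*o^3 - o^2 + 168*o - 144) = (o + 2)*(o + 4)*(o^4 - 3*o^3 - 13*o^2 + 51*o - 36) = (o - 1)*(o + 2)*(o + 4)*(o^3 - 2*o^2 - 15*o + 36) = (o - 3)*(o - 1)*(o + 2)*(o + 4)*(o^2 + o - 12) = (o - 3)^2*(o - 1)*(o + 2)*(o + 4)*(o + 4)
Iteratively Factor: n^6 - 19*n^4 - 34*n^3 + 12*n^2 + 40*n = (n)*(n^5 - 19*n^3 - 34*n^2 + 12*n + 40) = n*(n - 5)*(n^4 + 5*n^3 + 6*n^2 - 4*n - 8) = n*(n - 5)*(n + 2)*(n^3 + 3*n^2 - 4) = n*(n - 5)*(n - 1)*(n + 2)*(n^2 + 4*n + 4) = n*(n - 5)*(n - 1)*(n + 2)^2*(n + 2)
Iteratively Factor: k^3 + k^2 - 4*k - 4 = (k + 1)*(k^2 - 4) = (k + 1)*(k + 2)*(k - 2)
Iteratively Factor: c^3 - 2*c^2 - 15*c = (c - 5)*(c^2 + 3*c) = (c - 5)*(c + 3)*(c)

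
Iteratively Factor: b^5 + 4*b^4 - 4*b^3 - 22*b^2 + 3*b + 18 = (b - 1)*(b^4 + 5*b^3 + b^2 - 21*b - 18) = (b - 1)*(b + 3)*(b^3 + 2*b^2 - 5*b - 6) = (b - 1)*(b + 3)^2*(b^2 - b - 2) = (b - 2)*(b - 1)*(b + 3)^2*(b + 1)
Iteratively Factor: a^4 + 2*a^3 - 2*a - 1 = (a + 1)*(a^3 + a^2 - a - 1) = (a + 1)^2*(a^2 - 1) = (a + 1)^3*(a - 1)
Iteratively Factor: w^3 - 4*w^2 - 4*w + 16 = (w - 2)*(w^2 - 2*w - 8) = (w - 4)*(w - 2)*(w + 2)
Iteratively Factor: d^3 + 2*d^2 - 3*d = (d)*(d^2 + 2*d - 3) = d*(d - 1)*(d + 3)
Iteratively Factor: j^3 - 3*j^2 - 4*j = (j)*(j^2 - 3*j - 4) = j*(j + 1)*(j - 4)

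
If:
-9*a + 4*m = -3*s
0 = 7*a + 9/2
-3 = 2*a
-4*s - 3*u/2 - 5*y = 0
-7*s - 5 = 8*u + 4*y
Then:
No Solution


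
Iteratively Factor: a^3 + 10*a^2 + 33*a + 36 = (a + 3)*(a^2 + 7*a + 12) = (a + 3)*(a + 4)*(a + 3)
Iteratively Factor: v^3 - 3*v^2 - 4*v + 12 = (v - 3)*(v^2 - 4) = (v - 3)*(v + 2)*(v - 2)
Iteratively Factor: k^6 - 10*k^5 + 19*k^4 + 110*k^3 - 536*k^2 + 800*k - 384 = (k - 1)*(k^5 - 9*k^4 + 10*k^3 + 120*k^2 - 416*k + 384) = (k - 4)*(k - 1)*(k^4 - 5*k^3 - 10*k^2 + 80*k - 96) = (k - 4)*(k - 2)*(k - 1)*(k^3 - 3*k^2 - 16*k + 48) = (k - 4)*(k - 3)*(k - 2)*(k - 1)*(k^2 - 16) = (k - 4)^2*(k - 3)*(k - 2)*(k - 1)*(k + 4)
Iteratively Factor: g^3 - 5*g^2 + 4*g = (g - 1)*(g^2 - 4*g) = (g - 4)*(g - 1)*(g)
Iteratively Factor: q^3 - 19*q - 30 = (q + 2)*(q^2 - 2*q - 15) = (q - 5)*(q + 2)*(q + 3)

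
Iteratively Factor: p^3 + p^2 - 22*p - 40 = (p + 2)*(p^2 - p - 20) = (p + 2)*(p + 4)*(p - 5)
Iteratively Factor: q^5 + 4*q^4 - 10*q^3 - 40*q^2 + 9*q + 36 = (q - 1)*(q^4 + 5*q^3 - 5*q^2 - 45*q - 36) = (q - 1)*(q + 4)*(q^3 + q^2 - 9*q - 9) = (q - 1)*(q + 3)*(q + 4)*(q^2 - 2*q - 3) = (q - 3)*(q - 1)*(q + 3)*(q + 4)*(q + 1)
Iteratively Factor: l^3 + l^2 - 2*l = (l)*(l^2 + l - 2) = l*(l - 1)*(l + 2)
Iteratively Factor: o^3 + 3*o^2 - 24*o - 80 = (o - 5)*(o^2 + 8*o + 16) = (o - 5)*(o + 4)*(o + 4)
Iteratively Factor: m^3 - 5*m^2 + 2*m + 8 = (m - 4)*(m^2 - m - 2) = (m - 4)*(m - 2)*(m + 1)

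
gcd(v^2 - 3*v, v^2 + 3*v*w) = v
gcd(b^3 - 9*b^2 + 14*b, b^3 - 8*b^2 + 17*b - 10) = b - 2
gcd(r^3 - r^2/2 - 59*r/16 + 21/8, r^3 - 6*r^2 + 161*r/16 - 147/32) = r^2 - 5*r/2 + 21/16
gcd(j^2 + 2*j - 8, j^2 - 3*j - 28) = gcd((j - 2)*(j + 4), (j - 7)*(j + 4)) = j + 4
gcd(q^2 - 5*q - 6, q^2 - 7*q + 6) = q - 6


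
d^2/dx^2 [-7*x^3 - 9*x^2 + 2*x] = -42*x - 18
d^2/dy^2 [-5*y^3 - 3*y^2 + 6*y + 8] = -30*y - 6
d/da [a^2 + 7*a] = 2*a + 7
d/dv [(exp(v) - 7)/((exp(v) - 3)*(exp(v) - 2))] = (-exp(2*v) + 14*exp(v) - 29)*exp(v)/(exp(4*v) - 10*exp(3*v) + 37*exp(2*v) - 60*exp(v) + 36)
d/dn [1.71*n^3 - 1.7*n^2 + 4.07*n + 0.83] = 5.13*n^2 - 3.4*n + 4.07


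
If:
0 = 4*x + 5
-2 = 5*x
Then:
No Solution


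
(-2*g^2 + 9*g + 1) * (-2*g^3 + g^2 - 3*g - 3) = 4*g^5 - 20*g^4 + 13*g^3 - 20*g^2 - 30*g - 3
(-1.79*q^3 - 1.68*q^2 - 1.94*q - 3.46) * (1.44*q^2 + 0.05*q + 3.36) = -2.5776*q^5 - 2.5087*q^4 - 8.892*q^3 - 10.7242*q^2 - 6.6914*q - 11.6256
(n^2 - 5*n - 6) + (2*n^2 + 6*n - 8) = 3*n^2 + n - 14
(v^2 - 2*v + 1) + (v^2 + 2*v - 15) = 2*v^2 - 14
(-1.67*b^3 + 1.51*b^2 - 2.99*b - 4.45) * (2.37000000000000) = -3.9579*b^3 + 3.5787*b^2 - 7.0863*b - 10.5465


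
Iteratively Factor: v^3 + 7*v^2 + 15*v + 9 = (v + 3)*(v^2 + 4*v + 3) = (v + 3)^2*(v + 1)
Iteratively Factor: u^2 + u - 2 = (u - 1)*(u + 2)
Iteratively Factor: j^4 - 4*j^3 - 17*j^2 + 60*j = (j)*(j^3 - 4*j^2 - 17*j + 60) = j*(j - 3)*(j^2 - j - 20) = j*(j - 3)*(j + 4)*(j - 5)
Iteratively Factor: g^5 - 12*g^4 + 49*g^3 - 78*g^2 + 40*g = (g - 2)*(g^4 - 10*g^3 + 29*g^2 - 20*g) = (g - 2)*(g - 1)*(g^3 - 9*g^2 + 20*g) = (g - 5)*(g - 2)*(g - 1)*(g^2 - 4*g) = g*(g - 5)*(g - 2)*(g - 1)*(g - 4)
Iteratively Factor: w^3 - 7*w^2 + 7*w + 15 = (w - 3)*(w^2 - 4*w - 5) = (w - 5)*(w - 3)*(w + 1)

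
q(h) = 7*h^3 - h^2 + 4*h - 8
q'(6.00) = 748.00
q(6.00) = 1492.00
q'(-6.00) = 772.00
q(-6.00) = -1580.00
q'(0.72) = 13.45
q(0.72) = -3.03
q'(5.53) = 635.14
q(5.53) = 1167.33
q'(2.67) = 148.37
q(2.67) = 128.79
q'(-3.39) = 252.11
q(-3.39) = -305.76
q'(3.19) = 211.32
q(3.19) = 221.82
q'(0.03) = 3.96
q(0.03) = -7.88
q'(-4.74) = 485.30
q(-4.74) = -794.90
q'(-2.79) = 173.05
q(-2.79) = -178.97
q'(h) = 21*h^2 - 2*h + 4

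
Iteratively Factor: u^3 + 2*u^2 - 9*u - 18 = (u + 2)*(u^2 - 9) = (u - 3)*(u + 2)*(u + 3)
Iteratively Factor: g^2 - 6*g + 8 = (g - 4)*(g - 2)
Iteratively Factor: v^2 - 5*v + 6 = (v - 3)*(v - 2)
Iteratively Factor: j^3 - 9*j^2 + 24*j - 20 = (j - 2)*(j^2 - 7*j + 10) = (j - 2)^2*(j - 5)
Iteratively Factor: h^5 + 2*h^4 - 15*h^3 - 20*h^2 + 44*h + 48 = (h - 3)*(h^4 + 5*h^3 - 20*h - 16) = (h - 3)*(h - 2)*(h^3 + 7*h^2 + 14*h + 8) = (h - 3)*(h - 2)*(h + 4)*(h^2 + 3*h + 2) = (h - 3)*(h - 2)*(h + 2)*(h + 4)*(h + 1)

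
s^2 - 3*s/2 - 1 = (s - 2)*(s + 1/2)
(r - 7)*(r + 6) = r^2 - r - 42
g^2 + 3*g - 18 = (g - 3)*(g + 6)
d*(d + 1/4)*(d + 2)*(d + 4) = d^4 + 25*d^3/4 + 19*d^2/2 + 2*d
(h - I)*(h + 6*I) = h^2 + 5*I*h + 6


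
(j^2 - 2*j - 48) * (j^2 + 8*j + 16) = j^4 + 6*j^3 - 48*j^2 - 416*j - 768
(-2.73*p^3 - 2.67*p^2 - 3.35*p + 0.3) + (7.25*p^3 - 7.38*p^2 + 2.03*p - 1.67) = 4.52*p^3 - 10.05*p^2 - 1.32*p - 1.37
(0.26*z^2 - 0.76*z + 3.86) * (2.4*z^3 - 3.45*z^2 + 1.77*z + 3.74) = 0.624*z^5 - 2.721*z^4 + 12.3462*z^3 - 13.6898*z^2 + 3.9898*z + 14.4364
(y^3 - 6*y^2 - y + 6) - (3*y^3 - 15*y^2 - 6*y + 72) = -2*y^3 + 9*y^2 + 5*y - 66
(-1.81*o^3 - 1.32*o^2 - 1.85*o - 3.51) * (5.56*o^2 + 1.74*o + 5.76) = -10.0636*o^5 - 10.4886*o^4 - 23.0084*o^3 - 30.3378*o^2 - 16.7634*o - 20.2176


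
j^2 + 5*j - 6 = (j - 1)*(j + 6)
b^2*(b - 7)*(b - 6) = b^4 - 13*b^3 + 42*b^2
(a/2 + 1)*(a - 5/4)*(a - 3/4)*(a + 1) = a^4/2 + a^3/2 - 49*a^2/32 - 19*a/32 + 15/16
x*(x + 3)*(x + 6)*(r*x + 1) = r*x^4 + 9*r*x^3 + 18*r*x^2 + x^3 + 9*x^2 + 18*x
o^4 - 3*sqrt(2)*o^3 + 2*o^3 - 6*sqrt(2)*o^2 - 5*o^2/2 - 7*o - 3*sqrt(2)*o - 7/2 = (o + 1)*(o - 7*sqrt(2)/2)*(sqrt(2)*o/2 + 1/2)*(sqrt(2)*o + sqrt(2))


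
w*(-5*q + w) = -5*q*w + w^2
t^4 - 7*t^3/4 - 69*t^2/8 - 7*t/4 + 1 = (t - 4)*(t - 1/4)*(t + 1/2)*(t + 2)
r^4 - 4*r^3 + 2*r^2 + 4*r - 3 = (r - 3)*(r - 1)^2*(r + 1)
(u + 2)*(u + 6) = u^2 + 8*u + 12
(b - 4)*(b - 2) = b^2 - 6*b + 8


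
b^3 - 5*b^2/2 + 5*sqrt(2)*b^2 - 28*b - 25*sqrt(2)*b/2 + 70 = (b - 5/2)*(b - 2*sqrt(2))*(b + 7*sqrt(2))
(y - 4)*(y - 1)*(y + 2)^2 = y^4 - y^3 - 12*y^2 - 4*y + 16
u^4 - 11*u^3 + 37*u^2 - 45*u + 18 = (u - 6)*(u - 3)*(u - 1)^2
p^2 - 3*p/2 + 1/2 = (p - 1)*(p - 1/2)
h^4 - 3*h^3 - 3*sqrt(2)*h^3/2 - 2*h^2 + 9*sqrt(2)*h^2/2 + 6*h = h*(h - 3)*(h - 2*sqrt(2))*(h + sqrt(2)/2)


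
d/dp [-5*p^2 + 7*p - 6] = 7 - 10*p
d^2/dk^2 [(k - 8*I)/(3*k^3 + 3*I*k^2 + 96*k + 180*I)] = 2*((k - 8*I)*(3*k^2 + 2*I*k + 32)^2 - (3*k^2 + 2*I*k + (k - 8*I)*(3*k + I) + 32)*(k^3 + I*k^2 + 32*k + 60*I))/(3*(k^3 + I*k^2 + 32*k + 60*I)^3)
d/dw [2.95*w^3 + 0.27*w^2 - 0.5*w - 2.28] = 8.85*w^2 + 0.54*w - 0.5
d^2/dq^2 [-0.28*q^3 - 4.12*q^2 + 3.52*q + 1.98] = -1.68*q - 8.24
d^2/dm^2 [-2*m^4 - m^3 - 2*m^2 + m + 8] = -24*m^2 - 6*m - 4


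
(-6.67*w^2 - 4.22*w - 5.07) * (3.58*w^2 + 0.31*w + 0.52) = -23.8786*w^4 - 17.1753*w^3 - 22.9272*w^2 - 3.7661*w - 2.6364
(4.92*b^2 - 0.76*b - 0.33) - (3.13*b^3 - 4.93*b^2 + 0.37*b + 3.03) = -3.13*b^3 + 9.85*b^2 - 1.13*b - 3.36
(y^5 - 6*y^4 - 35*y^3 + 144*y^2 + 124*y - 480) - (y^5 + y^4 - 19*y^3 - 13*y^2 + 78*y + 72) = -7*y^4 - 16*y^3 + 157*y^2 + 46*y - 552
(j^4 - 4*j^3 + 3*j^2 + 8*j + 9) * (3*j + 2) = 3*j^5 - 10*j^4 + j^3 + 30*j^2 + 43*j + 18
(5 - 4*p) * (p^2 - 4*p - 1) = -4*p^3 + 21*p^2 - 16*p - 5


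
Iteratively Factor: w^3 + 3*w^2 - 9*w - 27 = (w + 3)*(w^2 - 9) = (w - 3)*(w + 3)*(w + 3)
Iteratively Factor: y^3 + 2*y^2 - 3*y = (y - 1)*(y^2 + 3*y) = (y - 1)*(y + 3)*(y)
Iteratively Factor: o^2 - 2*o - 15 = (o + 3)*(o - 5)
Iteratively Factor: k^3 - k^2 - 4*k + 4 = (k + 2)*(k^2 - 3*k + 2) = (k - 2)*(k + 2)*(k - 1)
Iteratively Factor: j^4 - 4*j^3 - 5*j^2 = (j)*(j^3 - 4*j^2 - 5*j) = j*(j - 5)*(j^2 + j) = j*(j - 5)*(j + 1)*(j)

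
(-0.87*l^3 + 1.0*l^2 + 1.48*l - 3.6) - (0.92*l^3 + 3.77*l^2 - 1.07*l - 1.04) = -1.79*l^3 - 2.77*l^2 + 2.55*l - 2.56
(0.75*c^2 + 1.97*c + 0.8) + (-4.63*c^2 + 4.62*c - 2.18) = -3.88*c^2 + 6.59*c - 1.38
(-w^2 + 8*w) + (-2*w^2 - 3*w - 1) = -3*w^2 + 5*w - 1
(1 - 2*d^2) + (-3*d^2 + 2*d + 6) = -5*d^2 + 2*d + 7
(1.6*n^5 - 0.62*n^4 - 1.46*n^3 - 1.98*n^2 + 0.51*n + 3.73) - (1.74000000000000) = 1.6*n^5 - 0.62*n^4 - 1.46*n^3 - 1.98*n^2 + 0.51*n + 1.99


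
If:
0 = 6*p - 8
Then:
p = 4/3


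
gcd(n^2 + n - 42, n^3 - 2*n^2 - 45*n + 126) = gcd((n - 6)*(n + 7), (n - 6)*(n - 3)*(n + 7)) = n^2 + n - 42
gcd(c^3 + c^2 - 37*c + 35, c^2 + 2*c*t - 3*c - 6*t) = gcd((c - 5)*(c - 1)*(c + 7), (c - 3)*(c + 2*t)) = 1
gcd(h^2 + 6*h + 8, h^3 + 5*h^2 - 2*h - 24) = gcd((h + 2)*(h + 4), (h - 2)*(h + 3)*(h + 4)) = h + 4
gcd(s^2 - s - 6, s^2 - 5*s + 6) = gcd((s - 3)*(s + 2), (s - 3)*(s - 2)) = s - 3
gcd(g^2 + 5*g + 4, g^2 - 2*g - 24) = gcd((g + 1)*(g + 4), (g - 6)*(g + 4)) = g + 4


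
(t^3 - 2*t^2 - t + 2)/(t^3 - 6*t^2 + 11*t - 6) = (t + 1)/(t - 3)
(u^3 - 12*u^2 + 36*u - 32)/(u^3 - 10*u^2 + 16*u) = (u - 2)/u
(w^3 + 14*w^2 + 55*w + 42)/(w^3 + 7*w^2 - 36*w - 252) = (w + 1)/(w - 6)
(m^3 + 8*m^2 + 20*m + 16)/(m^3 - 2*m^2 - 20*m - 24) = (m + 4)/(m - 6)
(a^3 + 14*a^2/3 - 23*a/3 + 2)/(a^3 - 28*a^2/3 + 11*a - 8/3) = (a + 6)/(a - 8)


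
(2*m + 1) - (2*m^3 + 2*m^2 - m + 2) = -2*m^3 - 2*m^2 + 3*m - 1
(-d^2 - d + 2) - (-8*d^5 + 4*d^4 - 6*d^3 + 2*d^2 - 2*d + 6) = 8*d^5 - 4*d^4 + 6*d^3 - 3*d^2 + d - 4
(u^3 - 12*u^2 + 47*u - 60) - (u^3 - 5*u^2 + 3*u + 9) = -7*u^2 + 44*u - 69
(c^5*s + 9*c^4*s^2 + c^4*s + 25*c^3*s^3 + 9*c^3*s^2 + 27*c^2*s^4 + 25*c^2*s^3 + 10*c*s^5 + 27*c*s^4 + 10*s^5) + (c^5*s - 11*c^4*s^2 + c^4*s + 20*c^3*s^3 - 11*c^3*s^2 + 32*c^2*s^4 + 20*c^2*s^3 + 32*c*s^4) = 2*c^5*s - 2*c^4*s^2 + 2*c^4*s + 45*c^3*s^3 - 2*c^3*s^2 + 59*c^2*s^4 + 45*c^2*s^3 + 10*c*s^5 + 59*c*s^4 + 10*s^5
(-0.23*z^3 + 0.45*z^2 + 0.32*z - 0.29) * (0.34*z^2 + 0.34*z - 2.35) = -0.0782*z^5 + 0.0748*z^4 + 0.8023*z^3 - 1.0473*z^2 - 0.8506*z + 0.6815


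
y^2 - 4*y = y*(y - 4)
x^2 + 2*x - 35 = (x - 5)*(x + 7)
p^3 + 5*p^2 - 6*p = p*(p - 1)*(p + 6)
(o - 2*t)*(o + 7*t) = o^2 + 5*o*t - 14*t^2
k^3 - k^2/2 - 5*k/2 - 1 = (k - 2)*(k + 1/2)*(k + 1)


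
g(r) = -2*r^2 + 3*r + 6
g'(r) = 3 - 4*r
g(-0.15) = 5.50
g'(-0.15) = 3.60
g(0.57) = 7.06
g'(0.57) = 0.72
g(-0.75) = 2.62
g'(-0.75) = 6.00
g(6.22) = -52.72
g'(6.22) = -21.88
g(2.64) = -0.02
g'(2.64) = -7.56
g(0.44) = 6.93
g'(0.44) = 1.24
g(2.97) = -2.73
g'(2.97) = -8.88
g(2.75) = -0.88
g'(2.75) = -8.00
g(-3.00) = -21.00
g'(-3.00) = 15.00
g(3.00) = -3.00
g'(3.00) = -9.00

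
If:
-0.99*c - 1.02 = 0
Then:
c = -1.03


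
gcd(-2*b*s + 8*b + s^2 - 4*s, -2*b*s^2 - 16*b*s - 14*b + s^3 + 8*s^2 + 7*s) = -2*b + s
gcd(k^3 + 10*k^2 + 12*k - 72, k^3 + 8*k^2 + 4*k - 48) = k^2 + 4*k - 12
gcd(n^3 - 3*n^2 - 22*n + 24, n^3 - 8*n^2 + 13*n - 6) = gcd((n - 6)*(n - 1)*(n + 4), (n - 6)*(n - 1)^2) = n^2 - 7*n + 6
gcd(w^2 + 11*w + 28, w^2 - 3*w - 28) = w + 4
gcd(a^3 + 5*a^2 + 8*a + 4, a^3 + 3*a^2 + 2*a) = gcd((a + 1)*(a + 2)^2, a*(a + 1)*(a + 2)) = a^2 + 3*a + 2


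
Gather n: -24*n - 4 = -24*n - 4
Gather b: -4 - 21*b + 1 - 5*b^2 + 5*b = -5*b^2 - 16*b - 3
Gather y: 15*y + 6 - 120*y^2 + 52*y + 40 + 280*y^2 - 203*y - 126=160*y^2 - 136*y - 80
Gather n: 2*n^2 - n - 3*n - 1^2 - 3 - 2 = 2*n^2 - 4*n - 6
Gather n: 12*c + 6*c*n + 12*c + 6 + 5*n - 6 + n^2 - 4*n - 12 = 24*c + n^2 + n*(6*c + 1) - 12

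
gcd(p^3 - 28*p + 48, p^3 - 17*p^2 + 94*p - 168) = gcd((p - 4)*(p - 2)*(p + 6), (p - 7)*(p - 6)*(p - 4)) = p - 4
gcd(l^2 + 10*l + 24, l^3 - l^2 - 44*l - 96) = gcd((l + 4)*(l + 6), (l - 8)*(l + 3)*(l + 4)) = l + 4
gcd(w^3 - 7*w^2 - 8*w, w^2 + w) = w^2 + w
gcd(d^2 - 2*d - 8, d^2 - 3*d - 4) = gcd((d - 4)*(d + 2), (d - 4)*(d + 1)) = d - 4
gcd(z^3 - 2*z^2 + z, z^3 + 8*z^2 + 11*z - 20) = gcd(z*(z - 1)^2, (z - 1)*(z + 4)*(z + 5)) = z - 1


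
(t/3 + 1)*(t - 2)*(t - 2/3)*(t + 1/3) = t^4/3 + 2*t^3/9 - 59*t^2/27 + 16*t/27 + 4/9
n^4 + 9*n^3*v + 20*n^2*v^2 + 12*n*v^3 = n*(n + v)*(n + 2*v)*(n + 6*v)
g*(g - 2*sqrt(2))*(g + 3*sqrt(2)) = g^3 + sqrt(2)*g^2 - 12*g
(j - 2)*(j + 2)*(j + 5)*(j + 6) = j^4 + 11*j^3 + 26*j^2 - 44*j - 120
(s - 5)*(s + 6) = s^2 + s - 30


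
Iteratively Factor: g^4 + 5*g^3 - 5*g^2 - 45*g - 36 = (g + 1)*(g^3 + 4*g^2 - 9*g - 36) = (g + 1)*(g + 3)*(g^2 + g - 12) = (g - 3)*(g + 1)*(g + 3)*(g + 4)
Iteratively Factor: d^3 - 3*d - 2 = (d + 1)*(d^2 - d - 2) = (d + 1)^2*(d - 2)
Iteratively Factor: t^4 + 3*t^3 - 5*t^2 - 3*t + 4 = (t - 1)*(t^3 + 4*t^2 - t - 4) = (t - 1)^2*(t^2 + 5*t + 4) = (t - 1)^2*(t + 1)*(t + 4)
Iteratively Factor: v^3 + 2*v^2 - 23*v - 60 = (v - 5)*(v^2 + 7*v + 12) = (v - 5)*(v + 4)*(v + 3)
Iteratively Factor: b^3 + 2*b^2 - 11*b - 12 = (b + 1)*(b^2 + b - 12) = (b - 3)*(b + 1)*(b + 4)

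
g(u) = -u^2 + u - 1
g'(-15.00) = 31.00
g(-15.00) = -241.00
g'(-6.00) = 13.00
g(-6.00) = -43.00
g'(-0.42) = 1.84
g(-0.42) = -1.60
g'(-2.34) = 5.68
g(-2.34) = -8.82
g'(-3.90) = 8.80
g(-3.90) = -20.11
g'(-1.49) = 3.98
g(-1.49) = -4.71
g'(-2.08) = 5.16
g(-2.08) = -7.41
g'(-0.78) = 2.56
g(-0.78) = -2.39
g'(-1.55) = 4.10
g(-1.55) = -4.95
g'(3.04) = -5.08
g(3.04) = -7.20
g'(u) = 1 - 2*u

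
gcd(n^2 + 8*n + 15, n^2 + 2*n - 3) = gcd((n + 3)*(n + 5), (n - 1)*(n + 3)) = n + 3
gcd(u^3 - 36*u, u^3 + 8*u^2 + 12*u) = u^2 + 6*u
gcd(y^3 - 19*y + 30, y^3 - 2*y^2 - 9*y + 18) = y^2 - 5*y + 6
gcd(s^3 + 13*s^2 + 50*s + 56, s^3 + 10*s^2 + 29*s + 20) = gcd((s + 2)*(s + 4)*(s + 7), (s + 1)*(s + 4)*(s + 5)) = s + 4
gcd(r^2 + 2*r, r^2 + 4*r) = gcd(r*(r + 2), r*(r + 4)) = r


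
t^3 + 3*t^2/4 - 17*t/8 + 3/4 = (t - 3/4)*(t - 1/2)*(t + 2)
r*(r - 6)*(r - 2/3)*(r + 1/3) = r^4 - 19*r^3/3 + 16*r^2/9 + 4*r/3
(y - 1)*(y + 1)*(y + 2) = y^3 + 2*y^2 - y - 2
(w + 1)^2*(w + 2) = w^3 + 4*w^2 + 5*w + 2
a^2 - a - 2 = (a - 2)*(a + 1)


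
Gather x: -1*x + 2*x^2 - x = 2*x^2 - 2*x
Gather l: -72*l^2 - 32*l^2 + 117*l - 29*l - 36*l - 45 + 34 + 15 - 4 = -104*l^2 + 52*l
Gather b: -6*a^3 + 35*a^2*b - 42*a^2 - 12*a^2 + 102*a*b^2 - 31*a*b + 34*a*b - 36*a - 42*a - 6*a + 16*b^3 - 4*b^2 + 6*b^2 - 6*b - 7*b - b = -6*a^3 - 54*a^2 - 84*a + 16*b^3 + b^2*(102*a + 2) + b*(35*a^2 + 3*a - 14)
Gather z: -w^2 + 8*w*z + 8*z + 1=-w^2 + z*(8*w + 8) + 1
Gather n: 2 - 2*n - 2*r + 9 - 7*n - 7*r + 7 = -9*n - 9*r + 18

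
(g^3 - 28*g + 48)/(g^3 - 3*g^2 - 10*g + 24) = (g + 6)/(g + 3)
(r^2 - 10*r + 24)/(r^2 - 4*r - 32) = (-r^2 + 10*r - 24)/(-r^2 + 4*r + 32)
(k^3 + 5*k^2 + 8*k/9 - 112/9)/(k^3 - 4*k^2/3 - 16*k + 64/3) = (k + 7/3)/(k - 4)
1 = 1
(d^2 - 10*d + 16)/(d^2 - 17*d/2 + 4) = 2*(d - 2)/(2*d - 1)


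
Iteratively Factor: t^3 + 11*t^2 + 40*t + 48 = (t + 4)*(t^2 + 7*t + 12) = (t + 3)*(t + 4)*(t + 4)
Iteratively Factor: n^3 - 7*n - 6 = (n + 1)*(n^2 - n - 6) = (n + 1)*(n + 2)*(n - 3)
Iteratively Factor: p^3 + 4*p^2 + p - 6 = (p + 3)*(p^2 + p - 2) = (p + 2)*(p + 3)*(p - 1)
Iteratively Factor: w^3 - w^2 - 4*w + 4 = (w - 1)*(w^2 - 4) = (w - 1)*(w + 2)*(w - 2)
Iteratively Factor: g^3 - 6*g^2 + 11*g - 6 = (g - 3)*(g^2 - 3*g + 2) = (g - 3)*(g - 2)*(g - 1)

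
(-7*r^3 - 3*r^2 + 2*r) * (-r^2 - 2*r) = 7*r^5 + 17*r^4 + 4*r^3 - 4*r^2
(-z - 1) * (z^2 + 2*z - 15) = -z^3 - 3*z^2 + 13*z + 15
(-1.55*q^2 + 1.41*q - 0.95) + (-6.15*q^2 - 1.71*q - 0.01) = -7.7*q^2 - 0.3*q - 0.96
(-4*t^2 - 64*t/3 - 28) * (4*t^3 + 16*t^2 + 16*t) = -16*t^5 - 448*t^4/3 - 1552*t^3/3 - 2368*t^2/3 - 448*t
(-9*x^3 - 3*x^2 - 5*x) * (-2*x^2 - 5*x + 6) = 18*x^5 + 51*x^4 - 29*x^3 + 7*x^2 - 30*x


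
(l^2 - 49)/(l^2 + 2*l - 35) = (l - 7)/(l - 5)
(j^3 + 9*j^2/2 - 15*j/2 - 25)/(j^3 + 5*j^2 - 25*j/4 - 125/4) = 2*(j + 2)/(2*j + 5)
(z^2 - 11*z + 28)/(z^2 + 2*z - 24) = (z - 7)/(z + 6)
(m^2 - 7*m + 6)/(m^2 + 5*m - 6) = (m - 6)/(m + 6)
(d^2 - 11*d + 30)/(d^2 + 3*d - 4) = (d^2 - 11*d + 30)/(d^2 + 3*d - 4)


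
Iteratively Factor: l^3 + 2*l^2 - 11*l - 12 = (l + 4)*(l^2 - 2*l - 3) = (l + 1)*(l + 4)*(l - 3)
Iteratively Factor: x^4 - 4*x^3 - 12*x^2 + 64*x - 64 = (x - 2)*(x^3 - 2*x^2 - 16*x + 32) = (x - 2)*(x + 4)*(x^2 - 6*x + 8) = (x - 2)^2*(x + 4)*(x - 4)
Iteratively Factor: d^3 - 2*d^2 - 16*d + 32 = (d - 4)*(d^2 + 2*d - 8) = (d - 4)*(d - 2)*(d + 4)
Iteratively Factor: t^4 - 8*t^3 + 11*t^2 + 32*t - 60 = (t - 2)*(t^3 - 6*t^2 - t + 30) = (t - 5)*(t - 2)*(t^2 - t - 6) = (t - 5)*(t - 2)*(t + 2)*(t - 3)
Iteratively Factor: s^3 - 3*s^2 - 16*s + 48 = (s + 4)*(s^2 - 7*s + 12) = (s - 3)*(s + 4)*(s - 4)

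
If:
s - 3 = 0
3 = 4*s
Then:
No Solution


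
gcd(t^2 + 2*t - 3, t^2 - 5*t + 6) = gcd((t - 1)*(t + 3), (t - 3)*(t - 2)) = 1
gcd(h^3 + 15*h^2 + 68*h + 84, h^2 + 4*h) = 1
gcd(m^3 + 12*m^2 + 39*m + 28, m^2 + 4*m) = m + 4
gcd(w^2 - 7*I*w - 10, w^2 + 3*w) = 1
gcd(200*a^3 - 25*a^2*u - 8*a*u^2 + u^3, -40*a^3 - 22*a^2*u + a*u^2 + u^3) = -5*a + u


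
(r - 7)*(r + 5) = r^2 - 2*r - 35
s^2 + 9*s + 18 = (s + 3)*(s + 6)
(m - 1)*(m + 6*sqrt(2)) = m^2 - m + 6*sqrt(2)*m - 6*sqrt(2)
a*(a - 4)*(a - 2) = a^3 - 6*a^2 + 8*a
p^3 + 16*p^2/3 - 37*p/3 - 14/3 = (p - 2)*(p + 1/3)*(p + 7)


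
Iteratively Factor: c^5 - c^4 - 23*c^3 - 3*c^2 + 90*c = (c - 5)*(c^4 + 4*c^3 - 3*c^2 - 18*c) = (c - 5)*(c + 3)*(c^3 + c^2 - 6*c) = (c - 5)*(c + 3)^2*(c^2 - 2*c) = (c - 5)*(c - 2)*(c + 3)^2*(c)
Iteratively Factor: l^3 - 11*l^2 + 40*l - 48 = (l - 4)*(l^2 - 7*l + 12) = (l - 4)*(l - 3)*(l - 4)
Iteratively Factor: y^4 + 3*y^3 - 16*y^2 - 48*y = (y + 3)*(y^3 - 16*y) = (y - 4)*(y + 3)*(y^2 + 4*y) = y*(y - 4)*(y + 3)*(y + 4)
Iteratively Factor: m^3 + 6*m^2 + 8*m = (m + 2)*(m^2 + 4*m) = (m + 2)*(m + 4)*(m)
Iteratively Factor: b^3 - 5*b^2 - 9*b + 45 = (b + 3)*(b^2 - 8*b + 15) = (b - 3)*(b + 3)*(b - 5)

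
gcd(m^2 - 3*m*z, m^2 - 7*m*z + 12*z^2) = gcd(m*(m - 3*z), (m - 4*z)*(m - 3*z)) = -m + 3*z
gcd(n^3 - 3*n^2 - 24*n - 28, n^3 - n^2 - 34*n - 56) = n^2 - 5*n - 14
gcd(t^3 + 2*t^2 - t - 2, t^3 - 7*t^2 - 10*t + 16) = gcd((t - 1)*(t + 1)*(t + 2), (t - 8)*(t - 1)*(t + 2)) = t^2 + t - 2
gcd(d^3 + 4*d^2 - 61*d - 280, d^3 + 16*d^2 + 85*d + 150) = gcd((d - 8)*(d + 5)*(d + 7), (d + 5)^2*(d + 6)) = d + 5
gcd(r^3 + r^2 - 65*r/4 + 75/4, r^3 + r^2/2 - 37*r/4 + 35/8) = r - 5/2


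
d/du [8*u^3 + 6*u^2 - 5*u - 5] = 24*u^2 + 12*u - 5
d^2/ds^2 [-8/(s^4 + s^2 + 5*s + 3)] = 16*((6*s^2 + 1)*(s^4 + s^2 + 5*s + 3) - (4*s^3 + 2*s + 5)^2)/(s^4 + s^2 + 5*s + 3)^3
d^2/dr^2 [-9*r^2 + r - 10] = -18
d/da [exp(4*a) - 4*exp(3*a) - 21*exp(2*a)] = (4*exp(2*a) - 12*exp(a) - 42)*exp(2*a)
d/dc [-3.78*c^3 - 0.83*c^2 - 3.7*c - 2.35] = -11.34*c^2 - 1.66*c - 3.7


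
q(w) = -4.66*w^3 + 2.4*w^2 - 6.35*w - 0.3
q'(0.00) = -6.35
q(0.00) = -0.30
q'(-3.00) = -146.57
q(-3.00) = 166.17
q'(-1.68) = -53.87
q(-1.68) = 39.24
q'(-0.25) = -8.42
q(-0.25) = 1.51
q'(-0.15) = -7.38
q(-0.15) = 0.72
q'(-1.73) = -56.49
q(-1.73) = 42.00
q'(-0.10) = -6.97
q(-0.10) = 0.36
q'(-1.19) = -31.86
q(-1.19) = 18.51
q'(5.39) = -386.63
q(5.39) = -694.51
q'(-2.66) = -118.03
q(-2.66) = 121.28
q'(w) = -13.98*w^2 + 4.8*w - 6.35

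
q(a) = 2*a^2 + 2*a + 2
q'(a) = 4*a + 2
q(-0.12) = 1.79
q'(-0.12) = 1.52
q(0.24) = 2.60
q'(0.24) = 2.96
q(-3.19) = 15.97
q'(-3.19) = -10.76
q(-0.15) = 1.74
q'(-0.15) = 1.40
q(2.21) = 16.19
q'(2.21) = 10.84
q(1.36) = 8.42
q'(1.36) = 7.44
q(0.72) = 4.48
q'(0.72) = 4.88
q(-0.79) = 1.67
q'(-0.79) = -1.16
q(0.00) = 2.00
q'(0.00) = 2.00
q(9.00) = 182.00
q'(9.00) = 38.00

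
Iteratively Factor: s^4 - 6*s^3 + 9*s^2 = (s)*(s^3 - 6*s^2 + 9*s) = s*(s - 3)*(s^2 - 3*s) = s*(s - 3)^2*(s)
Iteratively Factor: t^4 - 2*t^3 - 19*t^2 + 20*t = (t - 1)*(t^3 - t^2 - 20*t) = (t - 5)*(t - 1)*(t^2 + 4*t) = (t - 5)*(t - 1)*(t + 4)*(t)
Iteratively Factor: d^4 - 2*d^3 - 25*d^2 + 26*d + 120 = (d - 3)*(d^3 + d^2 - 22*d - 40) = (d - 3)*(d + 4)*(d^2 - 3*d - 10) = (d - 3)*(d + 2)*(d + 4)*(d - 5)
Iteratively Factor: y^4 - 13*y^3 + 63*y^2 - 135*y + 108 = (y - 3)*(y^3 - 10*y^2 + 33*y - 36) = (y - 3)^2*(y^2 - 7*y + 12) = (y - 3)^3*(y - 4)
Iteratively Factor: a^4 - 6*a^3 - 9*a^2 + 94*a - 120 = (a - 5)*(a^3 - a^2 - 14*a + 24) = (a - 5)*(a + 4)*(a^2 - 5*a + 6) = (a - 5)*(a - 3)*(a + 4)*(a - 2)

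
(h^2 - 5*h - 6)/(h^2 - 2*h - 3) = (h - 6)/(h - 3)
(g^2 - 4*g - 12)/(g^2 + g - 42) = (g + 2)/(g + 7)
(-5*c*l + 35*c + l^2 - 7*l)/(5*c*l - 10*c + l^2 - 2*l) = (-5*c*l + 35*c + l^2 - 7*l)/(5*c*l - 10*c + l^2 - 2*l)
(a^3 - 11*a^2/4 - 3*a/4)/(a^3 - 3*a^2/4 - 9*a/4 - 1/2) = a*(a - 3)/(a^2 - a - 2)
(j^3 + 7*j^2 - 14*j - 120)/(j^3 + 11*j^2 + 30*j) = (j - 4)/j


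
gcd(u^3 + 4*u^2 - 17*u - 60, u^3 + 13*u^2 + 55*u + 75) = u^2 + 8*u + 15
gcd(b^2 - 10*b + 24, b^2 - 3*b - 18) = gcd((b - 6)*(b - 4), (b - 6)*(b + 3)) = b - 6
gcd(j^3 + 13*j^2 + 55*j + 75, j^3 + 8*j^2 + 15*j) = j^2 + 8*j + 15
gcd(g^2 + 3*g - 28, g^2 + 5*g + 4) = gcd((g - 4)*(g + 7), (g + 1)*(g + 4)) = 1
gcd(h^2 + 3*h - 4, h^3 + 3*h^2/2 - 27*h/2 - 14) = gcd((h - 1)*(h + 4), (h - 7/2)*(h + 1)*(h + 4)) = h + 4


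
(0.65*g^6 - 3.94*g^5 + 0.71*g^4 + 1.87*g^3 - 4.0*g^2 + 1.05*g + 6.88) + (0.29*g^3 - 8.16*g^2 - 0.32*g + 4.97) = 0.65*g^6 - 3.94*g^5 + 0.71*g^4 + 2.16*g^3 - 12.16*g^2 + 0.73*g + 11.85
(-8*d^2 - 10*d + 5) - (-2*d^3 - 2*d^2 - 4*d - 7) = 2*d^3 - 6*d^2 - 6*d + 12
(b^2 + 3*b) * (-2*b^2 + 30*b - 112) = -2*b^4 + 24*b^3 - 22*b^2 - 336*b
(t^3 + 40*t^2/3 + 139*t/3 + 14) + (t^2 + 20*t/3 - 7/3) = t^3 + 43*t^2/3 + 53*t + 35/3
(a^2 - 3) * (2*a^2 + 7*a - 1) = 2*a^4 + 7*a^3 - 7*a^2 - 21*a + 3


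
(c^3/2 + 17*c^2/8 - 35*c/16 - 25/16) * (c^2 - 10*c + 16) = c^5/2 - 23*c^4/8 - 247*c^3/16 + 869*c^2/16 - 155*c/8 - 25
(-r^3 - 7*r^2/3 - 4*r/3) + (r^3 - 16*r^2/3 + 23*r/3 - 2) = -23*r^2/3 + 19*r/3 - 2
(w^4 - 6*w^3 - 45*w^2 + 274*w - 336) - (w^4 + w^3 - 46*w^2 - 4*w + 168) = -7*w^3 + w^2 + 278*w - 504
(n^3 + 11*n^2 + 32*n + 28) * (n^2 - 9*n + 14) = n^5 + 2*n^4 - 53*n^3 - 106*n^2 + 196*n + 392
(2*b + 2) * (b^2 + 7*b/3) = 2*b^3 + 20*b^2/3 + 14*b/3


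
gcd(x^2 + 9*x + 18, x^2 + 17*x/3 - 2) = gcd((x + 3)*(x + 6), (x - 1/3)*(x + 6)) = x + 6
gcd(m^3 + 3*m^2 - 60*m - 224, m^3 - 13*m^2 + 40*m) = m - 8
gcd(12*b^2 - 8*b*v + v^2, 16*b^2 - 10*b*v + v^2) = -2*b + v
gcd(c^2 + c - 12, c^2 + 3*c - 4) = c + 4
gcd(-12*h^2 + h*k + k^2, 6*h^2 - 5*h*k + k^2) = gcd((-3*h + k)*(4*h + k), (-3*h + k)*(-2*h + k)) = 3*h - k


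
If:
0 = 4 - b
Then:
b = 4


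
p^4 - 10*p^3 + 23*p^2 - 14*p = p*(p - 7)*(p - 2)*(p - 1)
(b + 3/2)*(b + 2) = b^2 + 7*b/2 + 3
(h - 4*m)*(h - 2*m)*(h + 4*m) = h^3 - 2*h^2*m - 16*h*m^2 + 32*m^3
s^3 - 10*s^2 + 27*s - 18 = (s - 6)*(s - 3)*(s - 1)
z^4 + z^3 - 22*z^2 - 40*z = z*(z - 5)*(z + 2)*(z + 4)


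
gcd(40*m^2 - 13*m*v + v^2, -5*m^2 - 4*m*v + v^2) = -5*m + v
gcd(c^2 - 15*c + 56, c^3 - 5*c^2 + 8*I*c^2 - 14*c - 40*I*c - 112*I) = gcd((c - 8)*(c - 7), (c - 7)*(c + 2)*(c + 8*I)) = c - 7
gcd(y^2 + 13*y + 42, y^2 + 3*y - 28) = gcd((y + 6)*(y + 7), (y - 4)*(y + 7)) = y + 7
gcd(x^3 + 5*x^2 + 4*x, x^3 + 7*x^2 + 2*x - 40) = x + 4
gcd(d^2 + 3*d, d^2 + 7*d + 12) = d + 3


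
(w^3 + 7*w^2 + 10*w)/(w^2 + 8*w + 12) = w*(w + 5)/(w + 6)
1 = 1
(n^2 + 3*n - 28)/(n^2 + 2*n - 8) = (n^2 + 3*n - 28)/(n^2 + 2*n - 8)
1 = 1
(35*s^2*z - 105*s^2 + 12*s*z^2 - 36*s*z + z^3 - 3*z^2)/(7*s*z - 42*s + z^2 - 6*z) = (5*s*z - 15*s + z^2 - 3*z)/(z - 6)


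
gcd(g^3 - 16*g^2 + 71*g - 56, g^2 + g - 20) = 1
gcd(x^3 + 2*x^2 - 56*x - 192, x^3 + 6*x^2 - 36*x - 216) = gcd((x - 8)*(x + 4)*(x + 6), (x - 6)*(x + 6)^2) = x + 6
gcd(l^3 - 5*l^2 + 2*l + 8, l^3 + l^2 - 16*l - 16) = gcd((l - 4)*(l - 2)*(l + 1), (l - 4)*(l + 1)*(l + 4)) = l^2 - 3*l - 4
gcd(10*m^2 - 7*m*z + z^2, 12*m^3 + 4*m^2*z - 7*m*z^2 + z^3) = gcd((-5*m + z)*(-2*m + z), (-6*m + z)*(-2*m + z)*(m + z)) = -2*m + z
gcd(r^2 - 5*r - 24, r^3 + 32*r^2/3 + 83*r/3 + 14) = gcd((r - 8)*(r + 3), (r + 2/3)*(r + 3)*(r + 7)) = r + 3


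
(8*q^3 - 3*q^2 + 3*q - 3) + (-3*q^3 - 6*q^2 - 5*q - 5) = 5*q^3 - 9*q^2 - 2*q - 8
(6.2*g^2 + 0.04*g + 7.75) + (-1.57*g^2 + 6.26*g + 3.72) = 4.63*g^2 + 6.3*g + 11.47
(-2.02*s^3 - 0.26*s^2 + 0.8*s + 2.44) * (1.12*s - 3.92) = -2.2624*s^4 + 7.6272*s^3 + 1.9152*s^2 - 0.4032*s - 9.5648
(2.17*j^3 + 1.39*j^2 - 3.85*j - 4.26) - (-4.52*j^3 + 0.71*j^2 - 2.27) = 6.69*j^3 + 0.68*j^2 - 3.85*j - 1.99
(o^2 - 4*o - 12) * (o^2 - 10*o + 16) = o^4 - 14*o^3 + 44*o^2 + 56*o - 192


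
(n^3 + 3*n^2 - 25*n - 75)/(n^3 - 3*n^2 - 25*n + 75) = (n + 3)/(n - 3)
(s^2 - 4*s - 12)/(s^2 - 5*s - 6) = (s + 2)/(s + 1)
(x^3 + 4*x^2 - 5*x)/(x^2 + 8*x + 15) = x*(x - 1)/(x + 3)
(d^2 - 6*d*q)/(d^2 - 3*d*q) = (d - 6*q)/(d - 3*q)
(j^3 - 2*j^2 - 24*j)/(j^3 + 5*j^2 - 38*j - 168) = j/(j + 7)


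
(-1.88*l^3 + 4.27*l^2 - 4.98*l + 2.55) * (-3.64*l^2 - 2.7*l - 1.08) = 6.8432*l^5 - 10.4668*l^4 + 8.6286*l^3 - 0.447599999999998*l^2 - 1.5066*l - 2.754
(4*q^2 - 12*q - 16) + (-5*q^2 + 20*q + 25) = -q^2 + 8*q + 9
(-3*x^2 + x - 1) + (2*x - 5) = -3*x^2 + 3*x - 6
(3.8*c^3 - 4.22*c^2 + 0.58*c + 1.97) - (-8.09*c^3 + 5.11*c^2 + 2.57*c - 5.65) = 11.89*c^3 - 9.33*c^2 - 1.99*c + 7.62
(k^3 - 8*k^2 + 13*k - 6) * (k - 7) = k^4 - 15*k^3 + 69*k^2 - 97*k + 42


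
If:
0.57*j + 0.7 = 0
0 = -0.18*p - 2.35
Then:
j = -1.23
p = -13.06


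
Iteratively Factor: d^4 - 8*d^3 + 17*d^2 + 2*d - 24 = (d - 2)*(d^3 - 6*d^2 + 5*d + 12) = (d - 4)*(d - 2)*(d^2 - 2*d - 3) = (d - 4)*(d - 3)*(d - 2)*(d + 1)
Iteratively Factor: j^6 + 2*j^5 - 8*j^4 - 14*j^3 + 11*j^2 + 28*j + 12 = (j + 1)*(j^5 + j^4 - 9*j^3 - 5*j^2 + 16*j + 12) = (j + 1)^2*(j^4 - 9*j^2 + 4*j + 12) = (j + 1)^3*(j^3 - j^2 - 8*j + 12) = (j - 2)*(j + 1)^3*(j^2 + j - 6) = (j - 2)*(j + 1)^3*(j + 3)*(j - 2)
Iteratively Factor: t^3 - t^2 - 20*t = (t)*(t^2 - t - 20) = t*(t - 5)*(t + 4)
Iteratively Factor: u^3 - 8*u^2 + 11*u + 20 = (u + 1)*(u^2 - 9*u + 20) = (u - 5)*(u + 1)*(u - 4)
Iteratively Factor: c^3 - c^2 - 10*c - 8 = (c + 2)*(c^2 - 3*c - 4) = (c - 4)*(c + 2)*(c + 1)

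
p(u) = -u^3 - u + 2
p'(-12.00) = -433.00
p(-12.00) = 1742.00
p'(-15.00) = -676.00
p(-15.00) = 3392.00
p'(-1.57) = -8.39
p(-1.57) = 7.44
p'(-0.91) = -3.48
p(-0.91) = 3.66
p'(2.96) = -27.28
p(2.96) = -26.89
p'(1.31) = -6.15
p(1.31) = -1.56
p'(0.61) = -2.12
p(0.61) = 1.16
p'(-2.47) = -19.30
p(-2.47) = 19.54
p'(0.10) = -1.03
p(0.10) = 1.90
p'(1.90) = -11.83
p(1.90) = -6.76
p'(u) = -3*u^2 - 1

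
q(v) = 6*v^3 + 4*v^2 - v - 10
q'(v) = 18*v^2 + 8*v - 1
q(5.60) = 1163.54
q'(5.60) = 608.28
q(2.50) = 106.25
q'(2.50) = 131.50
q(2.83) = 155.20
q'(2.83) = 165.80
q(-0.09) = -9.88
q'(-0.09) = -1.57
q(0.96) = -1.97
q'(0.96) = 23.27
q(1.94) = 46.92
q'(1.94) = 82.26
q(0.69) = -6.81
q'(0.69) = 13.09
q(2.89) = 165.34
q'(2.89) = 172.46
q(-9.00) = -4051.00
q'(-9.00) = 1385.00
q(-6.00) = -1156.00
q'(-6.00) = 599.00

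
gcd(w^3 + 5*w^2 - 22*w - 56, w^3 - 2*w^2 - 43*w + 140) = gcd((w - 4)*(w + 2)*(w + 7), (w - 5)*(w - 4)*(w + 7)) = w^2 + 3*w - 28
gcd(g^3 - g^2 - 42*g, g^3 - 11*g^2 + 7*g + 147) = g - 7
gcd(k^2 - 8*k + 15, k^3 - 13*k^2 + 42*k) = 1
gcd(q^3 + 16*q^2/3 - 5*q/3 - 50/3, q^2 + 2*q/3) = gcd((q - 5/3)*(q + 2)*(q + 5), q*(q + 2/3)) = 1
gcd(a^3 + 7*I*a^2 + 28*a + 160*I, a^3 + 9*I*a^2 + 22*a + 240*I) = a^2 + 3*I*a + 40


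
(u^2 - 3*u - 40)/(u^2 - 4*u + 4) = (u^2 - 3*u - 40)/(u^2 - 4*u + 4)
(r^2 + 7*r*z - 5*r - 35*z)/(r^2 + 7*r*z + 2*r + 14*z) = (r - 5)/(r + 2)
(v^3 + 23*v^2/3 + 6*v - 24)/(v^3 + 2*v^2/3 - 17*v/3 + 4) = (v + 6)/(v - 1)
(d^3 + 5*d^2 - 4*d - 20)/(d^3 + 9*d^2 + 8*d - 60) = (d + 2)/(d + 6)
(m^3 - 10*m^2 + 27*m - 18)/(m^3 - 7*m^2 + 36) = (m - 1)/(m + 2)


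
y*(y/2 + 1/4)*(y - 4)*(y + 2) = y^4/2 - 3*y^3/4 - 9*y^2/2 - 2*y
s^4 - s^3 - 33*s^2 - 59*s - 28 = (s - 7)*(s + 1)^2*(s + 4)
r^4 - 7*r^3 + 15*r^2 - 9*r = r*(r - 3)^2*(r - 1)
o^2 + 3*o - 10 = (o - 2)*(o + 5)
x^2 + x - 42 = (x - 6)*(x + 7)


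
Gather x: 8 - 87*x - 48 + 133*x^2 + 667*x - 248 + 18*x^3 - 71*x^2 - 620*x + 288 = 18*x^3 + 62*x^2 - 40*x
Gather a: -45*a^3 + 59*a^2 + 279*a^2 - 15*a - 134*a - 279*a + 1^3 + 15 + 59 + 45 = -45*a^3 + 338*a^2 - 428*a + 120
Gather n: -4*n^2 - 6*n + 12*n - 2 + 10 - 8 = -4*n^2 + 6*n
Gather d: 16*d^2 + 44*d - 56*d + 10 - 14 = 16*d^2 - 12*d - 4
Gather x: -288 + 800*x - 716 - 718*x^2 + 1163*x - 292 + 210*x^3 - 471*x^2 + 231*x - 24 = 210*x^3 - 1189*x^2 + 2194*x - 1320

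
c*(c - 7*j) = c^2 - 7*c*j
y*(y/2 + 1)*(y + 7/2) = y^3/2 + 11*y^2/4 + 7*y/2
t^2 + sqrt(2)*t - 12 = (t - 2*sqrt(2))*(t + 3*sqrt(2))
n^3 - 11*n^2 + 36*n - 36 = (n - 6)*(n - 3)*(n - 2)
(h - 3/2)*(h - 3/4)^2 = h^3 - 3*h^2 + 45*h/16 - 27/32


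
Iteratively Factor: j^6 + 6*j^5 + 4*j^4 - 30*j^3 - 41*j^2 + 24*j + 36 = (j - 1)*(j^5 + 7*j^4 + 11*j^3 - 19*j^2 - 60*j - 36) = (j - 1)*(j + 3)*(j^4 + 4*j^3 - j^2 - 16*j - 12) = (j - 1)*(j + 3)^2*(j^3 + j^2 - 4*j - 4) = (j - 1)*(j + 2)*(j + 3)^2*(j^2 - j - 2) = (j - 2)*(j - 1)*(j + 2)*(j + 3)^2*(j + 1)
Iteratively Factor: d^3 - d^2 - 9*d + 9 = (d + 3)*(d^2 - 4*d + 3) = (d - 3)*(d + 3)*(d - 1)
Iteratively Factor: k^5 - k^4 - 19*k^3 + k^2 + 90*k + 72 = (k - 4)*(k^4 + 3*k^3 - 7*k^2 - 27*k - 18) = (k - 4)*(k + 2)*(k^3 + k^2 - 9*k - 9) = (k - 4)*(k + 2)*(k + 3)*(k^2 - 2*k - 3) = (k - 4)*(k - 3)*(k + 2)*(k + 3)*(k + 1)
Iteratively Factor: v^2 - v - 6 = (v - 3)*(v + 2)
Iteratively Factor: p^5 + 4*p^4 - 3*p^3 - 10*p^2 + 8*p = (p - 1)*(p^4 + 5*p^3 + 2*p^2 - 8*p) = (p - 1)*(p + 2)*(p^3 + 3*p^2 - 4*p) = (p - 1)*(p + 2)*(p + 4)*(p^2 - p) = p*(p - 1)*(p + 2)*(p + 4)*(p - 1)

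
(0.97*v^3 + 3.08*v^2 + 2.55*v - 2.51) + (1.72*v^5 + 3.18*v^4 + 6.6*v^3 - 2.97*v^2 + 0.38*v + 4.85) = 1.72*v^5 + 3.18*v^4 + 7.57*v^3 + 0.11*v^2 + 2.93*v + 2.34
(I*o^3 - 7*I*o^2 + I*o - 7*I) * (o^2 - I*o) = I*o^5 + o^4 - 7*I*o^4 - 7*o^3 + I*o^3 + o^2 - 7*I*o^2 - 7*o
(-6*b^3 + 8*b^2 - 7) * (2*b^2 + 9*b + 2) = -12*b^5 - 38*b^4 + 60*b^3 + 2*b^2 - 63*b - 14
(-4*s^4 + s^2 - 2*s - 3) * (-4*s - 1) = 16*s^5 + 4*s^4 - 4*s^3 + 7*s^2 + 14*s + 3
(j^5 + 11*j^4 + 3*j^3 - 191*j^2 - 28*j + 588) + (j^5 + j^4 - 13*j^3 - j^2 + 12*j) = 2*j^5 + 12*j^4 - 10*j^3 - 192*j^2 - 16*j + 588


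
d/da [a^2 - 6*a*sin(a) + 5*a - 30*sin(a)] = -6*a*cos(a) + 2*a - 6*sin(a) - 30*cos(a) + 5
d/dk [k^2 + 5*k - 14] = 2*k + 5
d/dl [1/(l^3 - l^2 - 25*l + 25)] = (-3*l^2 + 2*l + 25)/(l^3 - l^2 - 25*l + 25)^2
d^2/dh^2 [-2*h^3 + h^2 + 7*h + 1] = 2 - 12*h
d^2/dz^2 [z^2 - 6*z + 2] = 2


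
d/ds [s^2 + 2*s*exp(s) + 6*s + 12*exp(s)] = 2*s*exp(s) + 2*s + 14*exp(s) + 6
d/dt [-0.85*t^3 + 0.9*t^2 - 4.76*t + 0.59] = -2.55*t^2 + 1.8*t - 4.76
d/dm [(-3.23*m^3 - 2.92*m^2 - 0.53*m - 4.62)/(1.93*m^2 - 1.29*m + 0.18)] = (-6.2339*m^4 + 8.3334*m^3 + 3.0455*m^2 + 16.782*m - 6.0552)/(3.7249*m^4 - 4.9794*m^3 + 2.3589*m^2 - 0.4644*m + 0.0324)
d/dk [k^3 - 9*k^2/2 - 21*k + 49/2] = 3*k^2 - 9*k - 21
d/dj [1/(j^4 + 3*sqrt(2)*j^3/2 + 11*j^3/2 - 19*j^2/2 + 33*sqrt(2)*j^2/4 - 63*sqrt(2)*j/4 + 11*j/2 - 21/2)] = 4*(-16*j^3 - 66*j^2 - 18*sqrt(2)*j^2 - 66*sqrt(2)*j + 76*j - 22 + 63*sqrt(2))/(4*j^4 + 6*sqrt(2)*j^3 + 22*j^3 - 38*j^2 + 33*sqrt(2)*j^2 - 63*sqrt(2)*j + 22*j - 42)^2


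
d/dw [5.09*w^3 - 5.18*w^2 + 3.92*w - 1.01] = 15.27*w^2 - 10.36*w + 3.92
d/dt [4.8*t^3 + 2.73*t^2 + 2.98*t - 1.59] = 14.4*t^2 + 5.46*t + 2.98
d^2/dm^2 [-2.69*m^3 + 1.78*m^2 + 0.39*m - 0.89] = 3.56 - 16.14*m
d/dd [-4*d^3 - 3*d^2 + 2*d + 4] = -12*d^2 - 6*d + 2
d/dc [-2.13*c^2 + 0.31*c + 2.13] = 0.31 - 4.26*c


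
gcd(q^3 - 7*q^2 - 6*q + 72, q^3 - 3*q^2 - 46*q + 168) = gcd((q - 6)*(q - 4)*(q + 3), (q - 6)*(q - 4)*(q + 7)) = q^2 - 10*q + 24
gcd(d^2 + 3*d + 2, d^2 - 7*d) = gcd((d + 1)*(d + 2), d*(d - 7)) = 1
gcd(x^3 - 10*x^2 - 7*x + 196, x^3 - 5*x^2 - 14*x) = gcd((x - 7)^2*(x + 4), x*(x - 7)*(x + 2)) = x - 7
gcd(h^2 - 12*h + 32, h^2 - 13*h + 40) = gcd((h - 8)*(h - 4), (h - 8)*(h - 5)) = h - 8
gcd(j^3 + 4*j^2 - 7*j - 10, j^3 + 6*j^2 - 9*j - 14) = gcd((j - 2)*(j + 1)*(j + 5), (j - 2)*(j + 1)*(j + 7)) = j^2 - j - 2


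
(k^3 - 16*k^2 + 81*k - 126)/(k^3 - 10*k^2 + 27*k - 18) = (k - 7)/(k - 1)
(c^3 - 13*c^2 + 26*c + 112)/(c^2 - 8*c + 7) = (c^2 - 6*c - 16)/(c - 1)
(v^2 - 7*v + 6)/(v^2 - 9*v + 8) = (v - 6)/(v - 8)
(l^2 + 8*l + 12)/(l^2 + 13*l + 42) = (l + 2)/(l + 7)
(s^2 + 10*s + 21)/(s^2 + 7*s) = (s + 3)/s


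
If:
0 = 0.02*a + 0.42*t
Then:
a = -21.0*t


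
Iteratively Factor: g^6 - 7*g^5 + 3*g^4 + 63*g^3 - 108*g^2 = (g - 3)*(g^5 - 4*g^4 - 9*g^3 + 36*g^2) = (g - 3)*(g + 3)*(g^4 - 7*g^3 + 12*g^2) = g*(g - 3)*(g + 3)*(g^3 - 7*g^2 + 12*g) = g^2*(g - 3)*(g + 3)*(g^2 - 7*g + 12) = g^2*(g - 4)*(g - 3)*(g + 3)*(g - 3)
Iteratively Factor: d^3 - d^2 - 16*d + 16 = (d - 1)*(d^2 - 16) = (d - 4)*(d - 1)*(d + 4)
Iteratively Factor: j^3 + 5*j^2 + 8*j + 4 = (j + 2)*(j^2 + 3*j + 2) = (j + 2)^2*(j + 1)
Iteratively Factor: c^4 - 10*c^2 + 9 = (c + 1)*(c^3 - c^2 - 9*c + 9) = (c + 1)*(c + 3)*(c^2 - 4*c + 3) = (c - 1)*(c + 1)*(c + 3)*(c - 3)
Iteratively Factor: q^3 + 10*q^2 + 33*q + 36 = (q + 3)*(q^2 + 7*q + 12) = (q + 3)^2*(q + 4)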